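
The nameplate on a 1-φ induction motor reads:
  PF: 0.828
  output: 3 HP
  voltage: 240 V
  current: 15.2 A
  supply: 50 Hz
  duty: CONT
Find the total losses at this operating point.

P_in = V·I·cosφ = 240×15.2×0.828 = 3021 W
P_out = 3×746 = 2238 W
Losses = P_in − P_out = 3021 − 2238 = 783 W

783 W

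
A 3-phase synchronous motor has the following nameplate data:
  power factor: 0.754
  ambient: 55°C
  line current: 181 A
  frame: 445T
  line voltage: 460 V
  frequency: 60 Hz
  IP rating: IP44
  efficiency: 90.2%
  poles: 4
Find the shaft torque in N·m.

520 N·m

P_in = √3·V·I·cosφ = 1.732 × 460 × 181 × 0.754 = 108732 W
P_out = η·P_in = 0.902 × 108732 = 98076 W
n = n_s = 120×60/4 = 1800 rpm (synchronous)
ω = 2π×1800/60 = 188.5 rad/s
τ = P_out/ω = 98076/188.5 = 520 N·m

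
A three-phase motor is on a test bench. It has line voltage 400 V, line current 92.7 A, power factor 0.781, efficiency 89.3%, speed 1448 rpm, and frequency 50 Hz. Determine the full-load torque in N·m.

P_in = √3·V·I·cosφ = 1.732 × 400 × 92.7 × 0.781 = 50158 W
P_out = η·P_in = 0.893 × 50158 = 44791 W
n = 1448 rpm
ω = 2π×1448/60 = 151.6 rad/s
τ = P_out/ω = 44791/151.6 = 295 N·m

295 N·m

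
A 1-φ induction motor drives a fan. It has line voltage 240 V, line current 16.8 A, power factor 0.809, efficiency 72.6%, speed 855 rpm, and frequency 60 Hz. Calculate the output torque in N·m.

26.4 N·m

P_in = V·I·cosφ = 240 × 16.8 × 0.809 = 3262 W
P_out = η·P_in = 0.726 × 3262 = 2368 W
n = 855 rpm
ω = 2π×855/60 = 89.54 rad/s
τ = P_out/ω = 2368/89.54 = 26.4 N·m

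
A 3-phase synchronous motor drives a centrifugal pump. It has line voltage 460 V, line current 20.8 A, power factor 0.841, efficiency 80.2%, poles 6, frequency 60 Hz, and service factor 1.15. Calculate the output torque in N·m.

P_in = √3·V·I·cosφ = 1.732 × 460 × 20.8 × 0.841 = 13937 W
P_out = η·P_in = 0.802 × 13937 = 11177 W
n = n_s = 120×60/6 = 1200 rpm (synchronous)
ω = 2π×1200/60 = 125.7 rad/s
τ = P_out/ω = 11177/125.7 = 88.9 N·m

88.9 N·m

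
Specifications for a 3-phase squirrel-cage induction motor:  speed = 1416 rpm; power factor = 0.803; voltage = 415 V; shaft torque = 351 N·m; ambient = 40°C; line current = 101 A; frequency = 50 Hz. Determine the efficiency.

ω = 2π × 1416/60 = 148.3 rad/s; P_out = τω = 351 × 148.3 = 52053 W
P_in = √3·V_L·I_L·cosφ = 1.732 × 415 × 101 × 0.803 = 58295 W
η = P_out / P_in = 52053 / 58295 = 0.893 = 89.3%

89.3 %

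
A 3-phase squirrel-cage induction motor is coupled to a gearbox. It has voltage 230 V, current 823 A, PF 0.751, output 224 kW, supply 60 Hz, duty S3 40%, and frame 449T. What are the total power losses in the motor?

22200 W

P_in = √3·V·I·cosφ = 1.732×230×823×0.751 = 246216 W
P_out = 224000 W
Losses = P_in − P_out = 246216 − 224000 = 22216 W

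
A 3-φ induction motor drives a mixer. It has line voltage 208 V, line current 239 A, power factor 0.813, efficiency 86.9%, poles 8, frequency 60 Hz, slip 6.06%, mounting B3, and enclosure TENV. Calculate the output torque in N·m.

687 N·m

P_in = √3·V·I·cosφ = 1.732 × 208 × 239 × 0.813 = 70000 W
P_out = η·P_in = 0.869 × 70000 = 60830 W
n_s = 120×60/8 = 900 rpm; n = 900×(1−0.0606) = 845 rpm
ω = 2π×845/60 = 88.49 rad/s
τ = P_out/ω = 60830/88.49 = 687 N·m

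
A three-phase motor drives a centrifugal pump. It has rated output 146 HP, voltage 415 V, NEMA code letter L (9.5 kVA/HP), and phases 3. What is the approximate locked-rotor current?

S_LR = 9.5 × 146 = 1387 kVA
I_LR = S_LR/(√3·V_L) = 1387000/(1.732×415) = 1930 A

1930 A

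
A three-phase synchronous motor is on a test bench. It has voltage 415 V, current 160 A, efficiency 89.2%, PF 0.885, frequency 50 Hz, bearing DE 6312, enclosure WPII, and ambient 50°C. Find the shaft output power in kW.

P_in = √3·V·I·cosφ = 1.732 × 415 × 160 × 0.885 = 101779 W
P_out = η·P_in = 0.892 × 101779 = 90787 W

90.8 kW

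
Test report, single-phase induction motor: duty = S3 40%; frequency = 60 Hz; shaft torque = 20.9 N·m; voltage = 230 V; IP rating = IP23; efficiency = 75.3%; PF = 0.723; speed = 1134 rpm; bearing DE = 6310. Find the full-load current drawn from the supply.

19.8 A

ω = 2π×1134/60 = 118.8 rad/s; P_out = τω = 20.9 × 118.8 = 2483 W
P_in = P_out / η = 2483 / 0.753 = 3297 W
I = P_in / (V·cosφ) = 3297 / (230 × 0.723) = 19.8 A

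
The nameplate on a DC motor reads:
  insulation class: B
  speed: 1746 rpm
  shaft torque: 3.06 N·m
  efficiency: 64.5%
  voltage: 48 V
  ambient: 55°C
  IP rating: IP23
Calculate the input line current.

ω = 2π×1746/60 = 182.8 rad/s; P_out = τω = 3.06 × 182.8 = 559 W
P_in = P_out / η = 559 / 0.645 = 867 W
I = P_in / V = 867 / 48 = 18.1 A

18.1 A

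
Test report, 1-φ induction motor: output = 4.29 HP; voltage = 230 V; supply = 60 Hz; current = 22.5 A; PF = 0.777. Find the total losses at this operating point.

821 W

P_in = V·I·cosφ = 230×22.5×0.777 = 4021 W
P_out = 4.29×746 = 3200 W
Losses = P_in − P_out = 4021 − 3200 = 821 W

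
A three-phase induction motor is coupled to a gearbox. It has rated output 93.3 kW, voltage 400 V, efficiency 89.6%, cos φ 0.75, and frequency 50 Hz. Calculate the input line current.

200 A

P_out = 93.3 kW = 93300 W
P_in = P_out / η = 93300 / 0.896 = 104129 W
I_L = P_in / (√3·V_L·cosφ) = 104129 / (1.732 × 400 × 0.75) = 200 A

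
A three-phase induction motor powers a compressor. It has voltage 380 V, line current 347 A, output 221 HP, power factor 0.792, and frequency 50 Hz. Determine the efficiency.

91.1 %

P_out = 221 × 746 = 164866 W
P_in = √3·V_L·I_L·cosφ = 1.732 × 380 × 347 × 0.792 = 180878 W
η = P_out / P_in = 164866 / 180878 = 0.911 = 91.1%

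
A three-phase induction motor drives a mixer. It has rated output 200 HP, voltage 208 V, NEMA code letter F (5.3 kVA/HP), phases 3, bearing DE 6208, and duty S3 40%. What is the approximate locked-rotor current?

S_LR = 5.3 × 200 = 1060 kVA
I_LR = S_LR/(√3·V_L) = 1060000/(1.732×208) = 2940 A

2940 A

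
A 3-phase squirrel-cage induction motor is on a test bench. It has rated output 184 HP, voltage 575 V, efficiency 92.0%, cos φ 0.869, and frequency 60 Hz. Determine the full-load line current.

P_out = 184 × 746 = 137264 W
P_in = P_out / η = 137264 / 0.920 = 149200 W
I_L = P_in / (√3·V_L·cosφ) = 149200 / (1.732 × 575 × 0.869) = 172 A

172 A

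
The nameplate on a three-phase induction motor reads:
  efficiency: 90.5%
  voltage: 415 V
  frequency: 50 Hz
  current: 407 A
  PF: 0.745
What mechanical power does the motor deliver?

197 kW

P_in = √3·V·I·cosφ = 1.732 × 415 × 407 × 0.745 = 217945 W
P_out = η·P_in = 0.905 × 217945 = 197240 W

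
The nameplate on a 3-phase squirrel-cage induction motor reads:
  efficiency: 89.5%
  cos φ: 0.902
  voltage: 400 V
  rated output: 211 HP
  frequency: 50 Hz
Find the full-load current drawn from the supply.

P_out = 211 × 746 = 157406 W
P_in = P_out / η = 157406 / 0.895 = 175873 W
I_L = P_in / (√3·V_L·cosφ) = 175873 / (1.732 × 400 × 0.902) = 281 A

281 A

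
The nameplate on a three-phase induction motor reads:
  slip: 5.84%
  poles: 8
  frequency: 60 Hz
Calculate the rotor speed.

847 rpm

n_s = 120f/p = 120×60/8 = 900 rpm
n = n_s(1 − s) = 900 × (1 − 0.0584) = 847 rpm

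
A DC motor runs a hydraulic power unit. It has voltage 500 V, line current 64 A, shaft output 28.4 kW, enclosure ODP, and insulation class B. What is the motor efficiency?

P_out = 28.4 kW = 28400 W
P_in = V·I = 500 × 64 = 32000 W
η = P_out / P_in = 28400 / 32000 = 0.888 = 88.8%

88.8 %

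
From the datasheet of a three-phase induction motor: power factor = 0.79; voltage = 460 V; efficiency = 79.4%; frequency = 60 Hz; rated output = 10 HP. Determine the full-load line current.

P_out = 10 × 746 = 7460 W
P_in = P_out / η = 7460 / 0.794 = 9395 W
I_L = P_in / (√3·V_L·cosφ) = 9395 / (1.732 × 460 × 0.79) = 14.9 A

14.9 A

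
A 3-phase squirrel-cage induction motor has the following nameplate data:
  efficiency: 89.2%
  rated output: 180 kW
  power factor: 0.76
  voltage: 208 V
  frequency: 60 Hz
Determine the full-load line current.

737 A

P_out = 180 kW = 180000 W
P_in = P_out / η = 180000 / 0.892 = 201794 W
I_L = P_in / (√3·V_L·cosφ) = 201794 / (1.732 × 208 × 0.76) = 737 A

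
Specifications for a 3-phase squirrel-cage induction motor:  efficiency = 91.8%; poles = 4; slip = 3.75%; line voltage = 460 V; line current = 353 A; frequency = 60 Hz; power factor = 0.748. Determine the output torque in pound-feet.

785 lb·ft

P_in = √3·V·I·cosφ = 1.732 × 460 × 353 × 0.748 = 210369 W
P_out = η·P_in = 0.918 × 210369 = 193119 W
n_s = 120×60/4 = 1800 rpm; n = 1800×(1−0.0375) = 1733 rpm
ω = 2π×1733/60 = 181.5 rad/s
τ = P_out/ω = 193119/181.5 = 1064 N·m
In lb·ft: 1064/1.356 = 785 lb·ft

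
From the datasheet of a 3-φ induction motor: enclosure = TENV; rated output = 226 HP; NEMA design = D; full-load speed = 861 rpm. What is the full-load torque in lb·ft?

1380 lb·ft

P_out = 226 × 746 = 168596 W
ω = 2π × 861/60 = 90.16 rad/s
τ = P_out/ω = 168596/90.16 = 1870 N·m
In lb·ft: 1870/1.356 = 1380 lb·ft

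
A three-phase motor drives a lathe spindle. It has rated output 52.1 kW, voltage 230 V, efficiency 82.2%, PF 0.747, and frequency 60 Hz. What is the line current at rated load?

P_out = 52.1 kW = 52100 W
P_in = P_out / η = 52100 / 0.822 = 63382 W
I_L = P_in / (√3·V_L·cosφ) = 63382 / (1.732 × 230 × 0.747) = 213 A

213 A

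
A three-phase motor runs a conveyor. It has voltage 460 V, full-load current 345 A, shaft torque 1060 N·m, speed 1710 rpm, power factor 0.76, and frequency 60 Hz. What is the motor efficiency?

90.9 %

ω = 2π × 1710/60 = 179.1 rad/s; P_out = τω = 1060 × 179.1 = 189846 W
P_in = √3·V_L·I_L·cosφ = 1.732 × 460 × 345 × 0.76 = 208900 W
η = P_out / P_in = 189846 / 208900 = 0.909 = 90.9%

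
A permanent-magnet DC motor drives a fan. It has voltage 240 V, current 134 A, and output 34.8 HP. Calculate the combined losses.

P_in = V·I = 240×134 = 32160 W
P_out = 34.8×746 = 25961 W
Losses = P_in − P_out = 32160 − 25961 = 6199 W

6.2 kW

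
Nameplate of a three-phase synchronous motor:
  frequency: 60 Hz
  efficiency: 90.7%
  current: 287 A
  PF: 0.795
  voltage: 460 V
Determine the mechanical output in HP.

P_in = √3·V·I·cosφ = 1.732 × 460 × 287 × 0.795 = 181784 W
P_out = η·P_in = 0.907 × 181784 = 164878 W
= 164878/746 = 221 HP

221 HP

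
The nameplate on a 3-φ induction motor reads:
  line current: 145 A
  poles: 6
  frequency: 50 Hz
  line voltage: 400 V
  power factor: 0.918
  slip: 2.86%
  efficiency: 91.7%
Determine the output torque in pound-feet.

613 lb·ft

P_in = √3·V·I·cosφ = 1.732 × 400 × 145 × 0.918 = 92219 W
P_out = η·P_in = 0.917 × 92219 = 84565 W
n_s = 120×50/6 = 1000 rpm; n = 1000×(1−0.0286) = 971 rpm
ω = 2π×971/60 = 101.7 rad/s
τ = P_out/ω = 84565/101.7 = 831.5 N·m
In lb·ft: 831.5/1.356 = 613 lb·ft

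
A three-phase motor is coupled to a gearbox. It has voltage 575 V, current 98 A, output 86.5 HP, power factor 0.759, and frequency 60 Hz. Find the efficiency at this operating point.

87.1 %

P_out = 86.5 × 746 = 64529 W
P_in = √3·V_L·I_L·cosφ = 1.732 × 575 × 98 × 0.759 = 74077 W
η = P_out / P_in = 64529 / 74077 = 0.871 = 87.1%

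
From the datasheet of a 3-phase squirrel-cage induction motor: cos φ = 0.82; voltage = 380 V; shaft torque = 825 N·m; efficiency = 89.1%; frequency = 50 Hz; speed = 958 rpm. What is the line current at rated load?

ω = 2π×958/60 = 100.3 rad/s; P_out = τω = 825 × 100.3 = 82748 W
P_in = P_out / η = 82748 / 0.891 = 92871 W
I_L = P_in / (√3·V_L·cosφ) = 92871 / (1.732 × 380 × 0.82) = 172 A

172 A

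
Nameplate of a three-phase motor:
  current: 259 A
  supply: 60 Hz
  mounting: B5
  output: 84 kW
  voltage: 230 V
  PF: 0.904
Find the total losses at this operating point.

P_in = √3·V·I·cosφ = 1.732×230×259×0.904 = 93270 W
P_out = 84000 W
Losses = P_in − P_out = 93270 − 84000 = 9270 W

9.27 kW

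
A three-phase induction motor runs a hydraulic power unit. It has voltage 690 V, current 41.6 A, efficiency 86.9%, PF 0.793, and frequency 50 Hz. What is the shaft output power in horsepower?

45.9 HP

P_in = √3·V·I·cosφ = 1.732 × 690 × 41.6 × 0.793 = 39424 W
P_out = η·P_in = 0.869 × 39424 = 34259 W
= 34259/746 = 45.9 HP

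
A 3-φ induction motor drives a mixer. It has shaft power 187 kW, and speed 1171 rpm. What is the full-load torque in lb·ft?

1120 lb·ft

ω = 2π × 1171/60 = 122.6 rad/s
τ = P/ω = 187000/122.6 = 1525 N·m
In lb·ft: 1525/1.356 = 1120 lb·ft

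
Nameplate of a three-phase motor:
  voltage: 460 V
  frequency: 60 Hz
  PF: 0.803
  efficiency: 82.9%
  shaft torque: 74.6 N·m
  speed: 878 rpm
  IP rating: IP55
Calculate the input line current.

12.9 A

ω = 2π×878/60 = 91.94 rad/s; P_out = τω = 74.6 × 91.94 = 6859 W
P_in = P_out / η = 6859 / 0.829 = 8274 W
I_L = P_in / (√3·V_L·cosφ) = 8274 / (1.732 × 460 × 0.803) = 12.9 A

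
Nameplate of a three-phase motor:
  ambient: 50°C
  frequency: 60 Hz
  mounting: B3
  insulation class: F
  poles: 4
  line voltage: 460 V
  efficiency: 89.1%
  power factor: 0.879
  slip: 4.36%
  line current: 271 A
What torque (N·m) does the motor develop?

938 N·m

P_in = √3·V·I·cosφ = 1.732 × 460 × 271 × 0.879 = 189786 W
P_out = η·P_in = 0.891 × 189786 = 169099 W
n_s = 120×60/4 = 1800 rpm; n = 1800×(1−0.0436) = 1722 rpm
ω = 2π×1722/60 = 180.3 rad/s
τ = P_out/ω = 169099/180.3 = 938 N·m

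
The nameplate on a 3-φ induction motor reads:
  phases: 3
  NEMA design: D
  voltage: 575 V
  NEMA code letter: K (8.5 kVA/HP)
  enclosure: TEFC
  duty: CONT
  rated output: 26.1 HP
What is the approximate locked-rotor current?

S_LR = 8.5 × 26.1 = 221.85 kVA
I_LR = S_LR/(√3·V_L) = 221850/(1.732×575) = 223 A

223 A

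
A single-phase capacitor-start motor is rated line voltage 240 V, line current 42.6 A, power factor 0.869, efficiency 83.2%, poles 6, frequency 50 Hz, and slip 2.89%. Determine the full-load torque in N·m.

P_in = V·I·cosφ = 240 × 42.6 × 0.869 = 8885 W
P_out = η·P_in = 0.832 × 8885 = 7392 W
n_s = 120×50/6 = 1000 rpm; n = 1000×(1−0.0289) = 971 rpm
ω = 2π×971/60 = 101.7 rad/s
τ = P_out/ω = 7392/101.7 = 72.7 N·m

72.7 N·m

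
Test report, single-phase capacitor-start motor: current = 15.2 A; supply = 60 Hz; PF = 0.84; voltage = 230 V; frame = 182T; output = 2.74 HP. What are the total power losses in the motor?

P_in = V·I·cosφ = 230×15.2×0.84 = 2937 W
P_out = 2.74×746 = 2044 W
Losses = P_in − P_out = 2937 − 2044 = 893 W

893 W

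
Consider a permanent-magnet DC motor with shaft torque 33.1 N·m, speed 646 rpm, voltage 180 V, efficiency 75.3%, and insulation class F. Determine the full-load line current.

16.5 A

ω = 2π×646/60 = 67.65 rad/s; P_out = τω = 33.1 × 67.65 = 2239 W
P_in = P_out / η = 2239 / 0.753 = 2973 W
I = P_in / V = 2973 / 180 = 16.5 A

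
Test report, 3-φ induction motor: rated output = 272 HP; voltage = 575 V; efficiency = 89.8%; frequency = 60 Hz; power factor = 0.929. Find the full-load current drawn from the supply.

P_out = 272 × 746 = 202912 W
P_in = P_out / η = 202912 / 0.898 = 225960 W
I_L = P_in / (√3·V_L·cosφ) = 225960 / (1.732 × 575 × 0.929) = 244 A

244 A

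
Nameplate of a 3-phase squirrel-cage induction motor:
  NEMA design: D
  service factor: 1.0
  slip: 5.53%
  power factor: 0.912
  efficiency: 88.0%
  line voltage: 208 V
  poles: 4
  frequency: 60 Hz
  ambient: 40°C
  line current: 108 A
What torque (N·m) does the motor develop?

P_in = √3·V·I·cosφ = 1.732 × 208 × 108 × 0.912 = 35484 W
P_out = η·P_in = 0.88 × 35484 = 31226 W
n_s = 120×60/4 = 1800 rpm; n = 1800×(1−0.0553) = 1700 rpm
ω = 2π×1700/60 = 178 rad/s
τ = P_out/ω = 31226/178 = 175 N·m

175 N·m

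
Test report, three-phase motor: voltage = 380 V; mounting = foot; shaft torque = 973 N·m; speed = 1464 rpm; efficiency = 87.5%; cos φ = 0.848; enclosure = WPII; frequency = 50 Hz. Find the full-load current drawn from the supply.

305 A

ω = 2π×1464/60 = 153.3 rad/s; P_out = τω = 973 × 153.3 = 149161 W
P_in = P_out / η = 149161 / 0.875 = 170470 W
I_L = P_in / (√3·V_L·cosφ) = 170470 / (1.732 × 380 × 0.848) = 305 A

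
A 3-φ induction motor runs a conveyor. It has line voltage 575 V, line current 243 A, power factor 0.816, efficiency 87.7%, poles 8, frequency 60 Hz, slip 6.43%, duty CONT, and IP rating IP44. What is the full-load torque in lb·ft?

1450 lb·ft

P_in = √3·V·I·cosφ = 1.732 × 575 × 243 × 0.816 = 197475 W
P_out = η·P_in = 0.877 × 197475 = 173186 W
n_s = 120×60/8 = 900 rpm; n = 900×(1−0.0643) = 842 rpm
ω = 2π×842/60 = 88.17 rad/s
τ = P_out/ω = 173186/88.17 = 1964 N·m
In lb·ft: 1964/1.356 = 1450 lb·ft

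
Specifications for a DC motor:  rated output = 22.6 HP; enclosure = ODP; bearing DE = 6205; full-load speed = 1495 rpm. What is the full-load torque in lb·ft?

P_out = 22.6 × 746 = 16860 W
ω = 2π × 1495/60 = 156.6 rad/s
τ = P_out/ω = 16860/156.6 = 107.7 N·m
In lb·ft: 107.7/1.356 = 79.4 lb·ft

79.4 lb·ft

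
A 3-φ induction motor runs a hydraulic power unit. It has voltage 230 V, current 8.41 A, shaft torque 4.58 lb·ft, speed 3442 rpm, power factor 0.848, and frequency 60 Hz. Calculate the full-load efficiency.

78.8 %

τ = 4.58 lb·ft × 1.356 = 6.21 N·m
ω = 2π × 3442/60 = 360.4 rad/s; P_out = τω = 6.21 × 360.4 = 2238 W
P_in = √3·V_L·I_L·cosφ = 1.732 × 230 × 8.41 × 0.848 = 2841 W
η = P_out / P_in = 2238 / 2841 = 0.788 = 78.8%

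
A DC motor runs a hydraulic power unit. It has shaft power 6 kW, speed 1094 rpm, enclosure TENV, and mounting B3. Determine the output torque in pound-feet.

ω = 2π × 1094/60 = 114.6 rad/s
τ = P/ω = 6000/114.6 = 52.36 N·m
In lb·ft: 52.36/1.356 = 38.6 lb·ft

38.6 lb·ft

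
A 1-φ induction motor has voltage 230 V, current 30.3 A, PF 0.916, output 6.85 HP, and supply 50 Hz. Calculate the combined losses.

1270 W

P_in = V·I·cosφ = 230×30.3×0.916 = 6384 W
P_out = 6.85×746 = 5110 W
Losses = P_in − P_out = 6384 − 5110 = 1274 W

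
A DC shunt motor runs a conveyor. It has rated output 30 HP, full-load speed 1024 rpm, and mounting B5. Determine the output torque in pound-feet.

P_out = 30 × 746 = 22380 W
ω = 2π × 1024/60 = 107.2 rad/s
τ = P_out/ω = 22380/107.2 = 208.8 N·m
In lb·ft: 208.8/1.356 = 154 lb·ft

154 lb·ft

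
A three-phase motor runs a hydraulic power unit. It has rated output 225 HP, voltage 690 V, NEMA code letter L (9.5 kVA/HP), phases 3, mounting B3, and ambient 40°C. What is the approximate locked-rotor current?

1790 A

S_LR = 9.5 × 225 = 2137.5 kVA
I_LR = S_LR/(√3·V_L) = 2137500/(1.732×690) = 1790 A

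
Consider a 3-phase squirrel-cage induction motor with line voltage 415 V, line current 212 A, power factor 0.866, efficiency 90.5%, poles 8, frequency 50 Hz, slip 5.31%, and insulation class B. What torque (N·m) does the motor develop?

P_in = √3·V·I·cosφ = 1.732 × 415 × 212 × 0.866 = 131962 W
P_out = η·P_in = 0.905 × 131962 = 119426 W
n_s = 120×50/8 = 750 rpm; n = 750×(1−0.0531) = 710 rpm
ω = 2π×710/60 = 74.35 rad/s
τ = P_out/ω = 119426/74.35 = 1610 N·m

1610 N·m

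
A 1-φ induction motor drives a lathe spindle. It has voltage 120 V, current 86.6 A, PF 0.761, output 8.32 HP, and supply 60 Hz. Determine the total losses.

P_in = V·I·cosφ = 120×86.6×0.761 = 7908 W
P_out = 8.32×746 = 6207 W
Losses = P_in − P_out = 7908 − 6207 = 1701 W

1700 W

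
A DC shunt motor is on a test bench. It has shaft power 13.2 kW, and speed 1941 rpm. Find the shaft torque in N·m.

64.9 N·m

ω = 2π × 1941/60 = 203.3 rad/s
τ = P/ω = 13200/203.3 = 64.9 N·m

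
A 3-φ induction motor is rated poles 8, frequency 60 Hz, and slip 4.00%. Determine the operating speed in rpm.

n_s = 120f/p = 120×60/8 = 900 rpm
n = n_s(1 − s) = 900 × (1 − 0.04) = 864 rpm

864 rpm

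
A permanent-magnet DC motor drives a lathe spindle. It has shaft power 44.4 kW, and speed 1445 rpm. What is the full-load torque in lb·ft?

216 lb·ft

ω = 2π × 1445/60 = 151.3 rad/s
τ = P/ω = 44400/151.3 = 293.5 N·m
In lb·ft: 293.5/1.356 = 216 lb·ft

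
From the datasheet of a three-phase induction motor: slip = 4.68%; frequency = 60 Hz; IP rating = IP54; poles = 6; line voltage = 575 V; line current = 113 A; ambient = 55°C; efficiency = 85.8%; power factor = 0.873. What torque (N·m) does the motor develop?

704 N·m

P_in = √3·V·I·cosφ = 1.732 × 575 × 113 × 0.873 = 98245 W
P_out = η·P_in = 0.858 × 98245 = 84294 W
n_s = 120×60/6 = 1200 rpm; n = 1200×(1−0.0468) = 1144 rpm
ω = 2π×1144/60 = 119.8 rad/s
τ = P_out/ω = 84294/119.8 = 704 N·m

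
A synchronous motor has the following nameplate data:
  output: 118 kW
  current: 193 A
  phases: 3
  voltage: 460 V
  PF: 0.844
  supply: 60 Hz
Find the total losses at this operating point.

11.8 kW

P_in = √3·V·I·cosφ = 1.732×460×193×0.844 = 129779 W
P_out = 118000 W
Losses = P_in − P_out = 129779 − 118000 = 11779 W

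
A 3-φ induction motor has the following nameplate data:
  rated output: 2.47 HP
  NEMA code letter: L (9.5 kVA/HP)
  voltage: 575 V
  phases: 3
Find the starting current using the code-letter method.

23.6 A

S_LR = 9.5 × 2.47 = 23.465 kVA
I_LR = S_LR/(√3·V_L) = 23465/(1.732×575) = 23.6 A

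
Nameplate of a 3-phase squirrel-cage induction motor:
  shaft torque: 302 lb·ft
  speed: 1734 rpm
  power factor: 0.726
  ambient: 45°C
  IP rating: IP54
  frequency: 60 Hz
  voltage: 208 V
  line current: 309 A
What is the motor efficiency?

τ = 302 lb·ft × 1.356 = 409.5 N·m
ω = 2π × 1734/60 = 181.6 rad/s; P_out = τω = 409.5 × 181.6 = 74365 W
P_in = √3·V_L·I_L·cosφ = 1.732 × 208 × 309 × 0.726 = 80818 W
η = P_out / P_in = 74365 / 80818 = 0.920 = 92.0%

92.0 %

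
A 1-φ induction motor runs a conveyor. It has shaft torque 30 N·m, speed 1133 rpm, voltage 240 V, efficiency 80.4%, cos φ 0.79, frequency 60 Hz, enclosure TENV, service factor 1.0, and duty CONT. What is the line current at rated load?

23.3 A

ω = 2π×1133/60 = 118.6 rad/s; P_out = τω = 30 × 118.6 = 3558 W
P_in = P_out / η = 3558 / 0.804 = 4425 W
I = P_in / (V·cosφ) = 4425 / (240 × 0.79) = 23.3 A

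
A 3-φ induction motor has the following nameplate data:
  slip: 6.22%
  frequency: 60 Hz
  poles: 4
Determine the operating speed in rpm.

n_s = 120f/p = 120×60/4 = 1800 rpm
n = n_s(1 − s) = 1800 × (1 − 0.0622) = 1688 rpm

1688 rpm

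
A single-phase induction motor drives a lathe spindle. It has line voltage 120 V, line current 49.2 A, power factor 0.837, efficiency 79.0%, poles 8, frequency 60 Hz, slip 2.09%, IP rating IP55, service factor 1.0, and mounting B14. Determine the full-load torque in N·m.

P_in = V·I·cosφ = 120 × 49.2 × 0.837 = 4942 W
P_out = η·P_in = 0.79 × 4942 = 3904 W
n_s = 120×60/8 = 900 rpm; n = 900×(1−0.0209) = 881 rpm
ω = 2π×881/60 = 92.26 rad/s
τ = P_out/ω = 3904/92.26 = 42.3 N·m

42.3 N·m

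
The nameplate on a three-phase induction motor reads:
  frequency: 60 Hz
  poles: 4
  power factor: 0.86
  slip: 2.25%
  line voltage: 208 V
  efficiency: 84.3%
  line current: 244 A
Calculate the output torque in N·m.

346 N·m

P_in = √3·V·I·cosφ = 1.732 × 208 × 244 × 0.86 = 75596 W
P_out = η·P_in = 0.843 × 75596 = 63727 W
n_s = 120×60/4 = 1800 rpm; n = 1800×(1−0.0225) = 1760 rpm
ω = 2π×1760/60 = 184.3 rad/s
τ = P_out/ω = 63727/184.3 = 346 N·m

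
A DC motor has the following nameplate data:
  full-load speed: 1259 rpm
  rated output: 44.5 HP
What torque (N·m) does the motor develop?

P_out = 44.5 × 746 = 33197 W
ω = 2π × 1259/60 = 131.8 rad/s
τ = P_out/ω = 33197/131.8 = 252 N·m

252 N·m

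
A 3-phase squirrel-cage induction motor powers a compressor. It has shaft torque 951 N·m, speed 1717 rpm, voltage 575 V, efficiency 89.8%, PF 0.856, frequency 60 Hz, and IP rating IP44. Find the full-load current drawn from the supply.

223 A

ω = 2π×1717/60 = 179.8 rad/s; P_out = τω = 951 × 179.8 = 170990 W
P_in = P_out / η = 170990 / 0.898 = 190412 W
I_L = P_in / (√3·V_L·cosφ) = 190412 / (1.732 × 575 × 0.856) = 223 A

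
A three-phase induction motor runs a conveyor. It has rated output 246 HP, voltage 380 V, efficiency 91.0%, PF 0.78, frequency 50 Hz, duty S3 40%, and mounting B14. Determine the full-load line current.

P_out = 246 × 746 = 183516 W
P_in = P_out / η = 183516 / 0.910 = 201666 W
I_L = P_in / (√3·V_L·cosφ) = 201666 / (1.732 × 380 × 0.78) = 393 A

393 A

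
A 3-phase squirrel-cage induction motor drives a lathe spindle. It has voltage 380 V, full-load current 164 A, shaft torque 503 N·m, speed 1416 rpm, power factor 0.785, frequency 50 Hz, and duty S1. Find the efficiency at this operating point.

ω = 2π × 1416/60 = 148.3 rad/s; P_out = τω = 503 × 148.3 = 74595 W
P_in = √3·V_L·I_L·cosφ = 1.732 × 380 × 164 × 0.785 = 84732 W
η = P_out / P_in = 74595 / 84732 = 0.880 = 88.0%

88.0 %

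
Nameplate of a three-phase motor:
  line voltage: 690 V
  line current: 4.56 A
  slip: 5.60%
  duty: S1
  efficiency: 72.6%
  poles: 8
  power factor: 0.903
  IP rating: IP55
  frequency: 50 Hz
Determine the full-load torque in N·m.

48.2 N·m

P_in = √3·V·I·cosφ = 1.732 × 690 × 4.56 × 0.903 = 4921 W
P_out = η·P_in = 0.726 × 4921 = 3573 W
n_s = 120×50/8 = 750 rpm; n = 750×(1−0.056) = 708 rpm
ω = 2π×708/60 = 74.14 rad/s
τ = P_out/ω = 3573/74.14 = 48.2 N·m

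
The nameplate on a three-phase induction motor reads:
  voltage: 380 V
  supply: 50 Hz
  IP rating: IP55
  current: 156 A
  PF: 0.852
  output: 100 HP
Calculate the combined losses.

12.9 kW

P_in = √3·V·I·cosφ = 1.732×380×156×0.852 = 87477 W
P_out = 100×746 = 74600 W
Losses = P_in − P_out = 87477 − 74600 = 12877 W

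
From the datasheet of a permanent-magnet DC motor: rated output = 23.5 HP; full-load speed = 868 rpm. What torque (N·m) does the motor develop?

193 N·m

P_out = 23.5 × 746 = 17531 W
ω = 2π × 868/60 = 90.9 rad/s
τ = P_out/ω = 17531/90.9 = 193 N·m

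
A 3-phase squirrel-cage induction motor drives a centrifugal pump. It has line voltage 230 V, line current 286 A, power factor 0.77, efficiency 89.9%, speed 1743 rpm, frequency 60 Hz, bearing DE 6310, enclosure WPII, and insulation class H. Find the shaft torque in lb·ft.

P_in = √3·V·I·cosφ = 1.732 × 230 × 286 × 0.77 = 87727 W
P_out = η·P_in = 0.899 × 87727 = 78867 W
n = 1743 rpm
ω = 2π×1743/60 = 182.5 rad/s
τ = P_out/ω = 78867/182.5 = 432.1 N·m
In lb·ft: 432.1/1.356 = 319 lb·ft

319 lb·ft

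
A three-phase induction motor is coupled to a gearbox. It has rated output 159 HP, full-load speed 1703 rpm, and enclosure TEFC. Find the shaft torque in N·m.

P_out = 159 × 746 = 118614 W
ω = 2π × 1703/60 = 178.3 rad/s
τ = P_out/ω = 118614/178.3 = 665 N·m

665 N·m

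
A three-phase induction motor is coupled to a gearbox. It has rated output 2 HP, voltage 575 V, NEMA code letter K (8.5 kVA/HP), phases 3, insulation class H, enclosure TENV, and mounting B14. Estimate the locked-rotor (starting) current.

S_LR = 8.5 × 2 = 17 kVA
I_LR = S_LR/(√3·V_L) = 17000/(1.732×575) = 17.1 A

17.1 A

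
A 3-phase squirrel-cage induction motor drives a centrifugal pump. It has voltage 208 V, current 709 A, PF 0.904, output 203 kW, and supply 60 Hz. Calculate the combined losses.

27.9 kW

P_in = √3·V·I·cosφ = 1.732×208×709×0.904 = 230901 W
P_out = 203000 W
Losses = P_in − P_out = 230901 − 203000 = 27901 W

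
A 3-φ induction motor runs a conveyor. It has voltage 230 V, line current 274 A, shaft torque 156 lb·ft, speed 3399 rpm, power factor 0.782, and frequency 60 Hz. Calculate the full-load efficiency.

τ = 156 lb·ft × 1.356 = 211.5 N·m
ω = 2π × 3399/60 = 355.9 rad/s; P_out = τω = 211.5 × 355.9 = 75273 W
P_in = √3·V_L·I_L·cosφ = 1.732 × 230 × 274 × 0.782 = 85356 W
η = P_out / P_in = 75273 / 85356 = 0.882 = 88.2%

88.2 %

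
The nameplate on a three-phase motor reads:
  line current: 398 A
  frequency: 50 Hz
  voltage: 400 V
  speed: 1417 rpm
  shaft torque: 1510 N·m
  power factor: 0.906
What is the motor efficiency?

89.7 %

ω = 2π × 1417/60 = 148.4 rad/s; P_out = τω = 1510 × 148.4 = 224084 W
P_in = √3·V_L·I_L·cosφ = 1.732 × 400 × 398 × 0.906 = 249815 W
η = P_out / P_in = 224084 / 249815 = 0.897 = 89.7%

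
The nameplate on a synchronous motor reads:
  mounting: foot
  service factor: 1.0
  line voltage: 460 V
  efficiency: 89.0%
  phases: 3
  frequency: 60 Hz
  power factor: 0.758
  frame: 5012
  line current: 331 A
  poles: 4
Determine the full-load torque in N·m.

944 N·m

P_in = √3·V·I·cosφ = 1.732 × 460 × 331 × 0.758 = 199895 W
P_out = η·P_in = 0.89 × 199895 = 177907 W
n = n_s = 120×60/4 = 1800 rpm (synchronous)
ω = 2π×1800/60 = 188.5 rad/s
τ = P_out/ω = 177907/188.5 = 944 N·m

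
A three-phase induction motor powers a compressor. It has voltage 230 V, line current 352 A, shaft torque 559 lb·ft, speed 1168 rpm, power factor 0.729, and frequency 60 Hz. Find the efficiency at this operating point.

τ = 559 lb·ft × 1.356 = 758 N·m
ω = 2π × 1168/60 = 122.3 rad/s; P_out = τω = 758 × 122.3 = 92703 W
P_in = √3·V_L·I_L·cosφ = 1.732 × 230 × 352 × 0.729 = 102222 W
η = P_out / P_in = 92703 / 102222 = 0.907 = 90.7%

90.7 %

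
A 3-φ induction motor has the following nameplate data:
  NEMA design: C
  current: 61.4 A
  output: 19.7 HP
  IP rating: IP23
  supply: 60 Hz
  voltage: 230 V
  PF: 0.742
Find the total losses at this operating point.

3.45 kW

P_in = √3·V·I·cosφ = 1.732×230×61.4×0.742 = 18149 W
P_out = 19.7×746 = 14696 W
Losses = P_in − P_out = 18149 − 14696 = 3453 W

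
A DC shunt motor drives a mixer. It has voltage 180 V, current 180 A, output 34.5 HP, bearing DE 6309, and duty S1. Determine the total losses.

P_in = V·I = 180×180 = 32400 W
P_out = 34.5×746 = 25737 W
Losses = P_in − P_out = 32400 − 25737 = 6663 W

6660 W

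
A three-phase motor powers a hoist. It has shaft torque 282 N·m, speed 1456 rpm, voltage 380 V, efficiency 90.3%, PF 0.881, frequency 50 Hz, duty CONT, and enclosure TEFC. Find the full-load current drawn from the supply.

82.1 A

ω = 2π×1456/60 = 152.5 rad/s; P_out = τω = 282 × 152.5 = 43005 W
P_in = P_out / η = 43005 / 0.903 = 47625 W
I_L = P_in / (√3·V_L·cosφ) = 47625 / (1.732 × 380 × 0.881) = 82.1 A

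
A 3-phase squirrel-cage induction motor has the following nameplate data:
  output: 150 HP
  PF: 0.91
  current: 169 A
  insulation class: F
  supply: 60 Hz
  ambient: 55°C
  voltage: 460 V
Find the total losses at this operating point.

10.6 kW

P_in = √3·V·I·cosφ = 1.732×460×169×0.91 = 122528 W
P_out = 150×746 = 111900 W
Losses = P_in − P_out = 122528 − 111900 = 10628 W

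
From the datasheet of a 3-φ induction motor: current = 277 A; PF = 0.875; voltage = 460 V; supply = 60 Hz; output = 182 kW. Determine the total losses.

11.1 kW

P_in = √3·V·I·cosφ = 1.732×460×277×0.875 = 193105 W
P_out = 182000 W
Losses = P_in − P_out = 193105 − 182000 = 11105 W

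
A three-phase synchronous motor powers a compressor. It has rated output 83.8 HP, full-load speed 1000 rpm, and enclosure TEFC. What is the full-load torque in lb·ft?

P_out = 83.8 × 746 = 62515 W
ω = 2π × 1000/60 = 104.7 rad/s
τ = P_out/ω = 62515/104.7 = 597.1 N·m
In lb·ft: 597.1/1.356 = 440 lb·ft

440 lb·ft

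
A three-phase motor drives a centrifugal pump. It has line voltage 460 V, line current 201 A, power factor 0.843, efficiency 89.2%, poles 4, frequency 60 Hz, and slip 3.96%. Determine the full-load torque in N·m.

665 N·m

P_in = √3·V·I·cosφ = 1.732 × 460 × 201 × 0.843 = 134999 W
P_out = η·P_in = 0.892 × 134999 = 120419 W
n_s = 120×60/4 = 1800 rpm; n = 1800×(1−0.0396) = 1729 rpm
ω = 2π×1729/60 = 181.1 rad/s
τ = P_out/ω = 120419/181.1 = 665 N·m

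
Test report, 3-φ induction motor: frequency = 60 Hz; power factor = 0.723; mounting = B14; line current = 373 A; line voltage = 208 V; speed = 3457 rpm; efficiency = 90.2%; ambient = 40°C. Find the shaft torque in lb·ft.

179 lb·ft

P_in = √3·V·I·cosφ = 1.732 × 208 × 373 × 0.723 = 97153 W
P_out = η·P_in = 0.902 × 97153 = 87632 W
n = 3457 rpm
ω = 2π×3457/60 = 362 rad/s
τ = P_out/ω = 87632/362 = 242.1 N·m
In lb·ft: 242.1/1.356 = 179 lb·ft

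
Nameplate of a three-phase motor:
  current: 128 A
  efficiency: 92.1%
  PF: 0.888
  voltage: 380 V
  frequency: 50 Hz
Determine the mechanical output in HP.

P_in = √3·V·I·cosφ = 1.732 × 380 × 128 × 0.888 = 74809 W
P_out = η·P_in = 0.921 × 74809 = 68899 W
= 68899/746 = 92.4 HP

92.4 HP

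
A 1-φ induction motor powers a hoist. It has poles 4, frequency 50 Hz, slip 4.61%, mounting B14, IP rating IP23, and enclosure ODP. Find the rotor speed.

n_s = 120f/p = 120×50/4 = 1500 rpm
n = n_s(1 − s) = 1500 × (1 − 0.0461) = 1431 rpm

1431 rpm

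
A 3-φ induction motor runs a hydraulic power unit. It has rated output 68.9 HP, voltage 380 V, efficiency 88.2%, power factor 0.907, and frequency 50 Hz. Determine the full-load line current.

97.6 A

P_out = 68.9 × 746 = 51399 W
P_in = P_out / η = 51399 / 0.882 = 58276 W
I_L = P_in / (√3·V_L·cosφ) = 58276 / (1.732 × 380 × 0.907) = 97.6 A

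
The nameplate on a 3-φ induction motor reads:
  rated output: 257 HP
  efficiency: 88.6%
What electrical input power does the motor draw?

216 kW

P_out = 257 × 746 = 191722 W
P_in = P_out/η = 191722/0.886 = 216391 W = 216 kW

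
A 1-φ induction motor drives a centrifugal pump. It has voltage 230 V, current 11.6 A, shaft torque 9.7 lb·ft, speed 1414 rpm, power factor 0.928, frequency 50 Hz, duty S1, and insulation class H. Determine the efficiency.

78.7 %

τ = 9.7 lb·ft × 1.356 = 13.15 N·m
ω = 2π × 1414/60 = 148.1 rad/s; P_out = τω = 13.15 × 148.1 = 1948 W
P_in = V·I·cosφ = 230 × 11.6 × 0.928 = 2476 W
η = P_out / P_in = 1948 / 2476 = 0.787 = 78.7%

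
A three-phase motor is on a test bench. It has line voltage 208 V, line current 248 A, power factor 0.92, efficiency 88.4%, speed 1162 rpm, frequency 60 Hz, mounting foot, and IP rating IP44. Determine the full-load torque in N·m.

597 N·m

P_in = √3·V·I·cosφ = 1.732 × 208 × 248 × 0.92 = 82196 W
P_out = η·P_in = 0.884 × 82196 = 72661 W
n = 1162 rpm
ω = 2π×1162/60 = 121.7 rad/s
τ = P_out/ω = 72661/121.7 = 597 N·m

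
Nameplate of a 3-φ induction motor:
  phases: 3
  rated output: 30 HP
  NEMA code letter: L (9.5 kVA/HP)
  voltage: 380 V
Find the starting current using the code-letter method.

S_LR = 9.5 × 30 = 285 kVA
I_LR = S_LR/(√3·V_L) = 285000/(1.732×380) = 433 A

433 A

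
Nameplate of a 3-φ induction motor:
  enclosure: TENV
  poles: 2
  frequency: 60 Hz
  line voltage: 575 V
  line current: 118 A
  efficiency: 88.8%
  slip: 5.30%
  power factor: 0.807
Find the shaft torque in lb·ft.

174 lb·ft

P_in = √3·V·I·cosφ = 1.732 × 575 × 118 × 0.807 = 94836 W
P_out = η·P_in = 0.888 × 94836 = 84214 W
n_s = 120×60/2 = 3600 rpm; n = 3600×(1−0.053) = 3409 rpm
ω = 2π×3409/60 = 357 rad/s
τ = P_out/ω = 84214/357 = 235.9 N·m
In lb·ft: 235.9/1.356 = 174 lb·ft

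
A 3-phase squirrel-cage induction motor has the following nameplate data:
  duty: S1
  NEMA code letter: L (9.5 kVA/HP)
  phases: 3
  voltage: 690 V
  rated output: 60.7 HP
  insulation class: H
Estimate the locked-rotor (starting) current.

483 A

S_LR = 9.5 × 60.7 = 576.65 kVA
I_LR = S_LR/(√3·V_L) = 576650/(1.732×690) = 483 A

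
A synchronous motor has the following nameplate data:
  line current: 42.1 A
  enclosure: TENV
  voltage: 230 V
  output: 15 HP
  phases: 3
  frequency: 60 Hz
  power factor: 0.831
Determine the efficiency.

P_out = 15 × 746 = 11190 W
P_in = √3·V_L·I_L·cosφ = 1.732 × 230 × 42.1 × 0.831 = 13937 W
η = P_out / P_in = 11190 / 13937 = 0.803 = 80.3%

80.3 %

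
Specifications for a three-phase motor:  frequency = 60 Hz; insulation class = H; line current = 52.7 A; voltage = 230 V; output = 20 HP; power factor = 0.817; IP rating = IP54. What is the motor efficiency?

P_out = 20 × 746 = 14920 W
P_in = √3·V_L·I_L·cosφ = 1.732 × 230 × 52.7 × 0.817 = 17152 W
η = P_out / P_in = 14920 / 17152 = 0.870 = 87.0%

87.0 %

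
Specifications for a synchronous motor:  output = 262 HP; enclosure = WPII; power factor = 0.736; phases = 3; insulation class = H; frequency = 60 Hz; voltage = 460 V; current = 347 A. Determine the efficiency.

96.1 %

P_out = 262 × 746 = 195452 W
P_in = √3·V_L·I_L·cosφ = 1.732 × 460 × 347 × 0.736 = 203476 W
η = P_out / P_in = 195452 / 203476 = 0.961 = 96.1%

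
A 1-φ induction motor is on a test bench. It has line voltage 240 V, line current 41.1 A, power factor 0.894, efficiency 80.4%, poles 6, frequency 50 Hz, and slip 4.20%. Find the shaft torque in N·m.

P_in = V·I·cosφ = 240 × 41.1 × 0.894 = 8818 W
P_out = η·P_in = 0.804 × 8818 = 7090 W
n_s = 120×50/6 = 1000 rpm; n = 1000×(1−0.042) = 958 rpm
ω = 2π×958/60 = 100.3 rad/s
τ = P_out/ω = 7090/100.3 = 70.7 N·m

70.7 N·m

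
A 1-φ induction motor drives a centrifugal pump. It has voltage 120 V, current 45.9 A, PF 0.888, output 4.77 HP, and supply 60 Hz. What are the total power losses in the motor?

1330 W

P_in = V·I·cosφ = 120×45.9×0.888 = 4891 W
P_out = 4.77×746 = 3558 W
Losses = P_in − P_out = 4891 − 3558 = 1333 W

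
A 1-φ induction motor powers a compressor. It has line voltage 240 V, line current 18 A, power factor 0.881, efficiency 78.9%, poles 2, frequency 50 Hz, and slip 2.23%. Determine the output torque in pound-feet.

P_in = V·I·cosφ = 240 × 18 × 0.881 = 3806 W
P_out = η·P_in = 0.789 × 3806 = 3003 W
n_s = 120×50/2 = 3000 rpm; n = 3000×(1−0.0223) = 2933 rpm
ω = 2π×2933/60 = 307.1 rad/s
τ = P_out/ω = 3003/307.1 = 9.779 N·m
In lb·ft: 9.779/1.356 = 7.21 lb·ft

7.21 lb·ft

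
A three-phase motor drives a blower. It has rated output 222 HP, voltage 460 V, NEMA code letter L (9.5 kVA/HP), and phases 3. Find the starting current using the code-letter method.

S_LR = 9.5 × 222 = 2109 kVA
I_LR = S_LR/(√3·V_L) = 2109000/(1.732×460) = 2650 A

2650 A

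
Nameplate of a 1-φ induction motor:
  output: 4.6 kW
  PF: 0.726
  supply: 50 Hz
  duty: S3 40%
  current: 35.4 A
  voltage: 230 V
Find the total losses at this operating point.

P_in = V·I·cosφ = 230×35.4×0.726 = 5911 W
P_out = 4600 W
Losses = P_in − P_out = 5911 − 4600 = 1311 W

1.31 kW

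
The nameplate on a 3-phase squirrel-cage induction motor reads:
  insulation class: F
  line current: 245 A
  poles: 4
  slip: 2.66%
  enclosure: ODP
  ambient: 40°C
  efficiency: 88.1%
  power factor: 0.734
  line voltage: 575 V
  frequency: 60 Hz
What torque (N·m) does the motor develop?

P_in = √3·V·I·cosφ = 1.732 × 575 × 245 × 0.734 = 179093 W
P_out = η·P_in = 0.881 × 179093 = 157781 W
n_s = 120×60/4 = 1800 rpm; n = 1800×(1−0.0266) = 1752 rpm
ω = 2π×1752/60 = 183.5 rad/s
τ = P_out/ω = 157781/183.5 = 860 N·m

860 N·m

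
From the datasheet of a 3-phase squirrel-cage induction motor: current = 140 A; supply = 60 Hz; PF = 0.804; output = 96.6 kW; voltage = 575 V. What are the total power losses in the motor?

15500 W

P_in = √3·V·I·cosφ = 1.732×575×140×0.804 = 112099 W
P_out = 96600 W
Losses = P_in − P_out = 112099 − 96600 = 15499 W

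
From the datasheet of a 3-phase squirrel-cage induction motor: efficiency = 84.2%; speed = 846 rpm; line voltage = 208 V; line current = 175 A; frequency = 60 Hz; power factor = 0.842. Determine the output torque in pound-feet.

372 lb·ft

P_in = √3·V·I·cosφ = 1.732 × 208 × 175 × 0.842 = 53084 W
P_out = η·P_in = 0.842 × 53084 = 44697 W
n = 846 rpm
ω = 2π×846/60 = 88.59 rad/s
τ = P_out/ω = 44697/88.59 = 504.5 N·m
In lb·ft: 504.5/1.356 = 372 lb·ft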